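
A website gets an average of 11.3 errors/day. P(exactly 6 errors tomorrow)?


Poisson(λ=11.3): P(X=6) = e^(-λ)×λ^k/k!
= e^(-11.3) × 11.3^6 / 6!
≈ 1.237292426e-05 × 2081951.75261 / 720 ≈ 0.035778

P(X=6) ≈ 0.035778 ≈ 3.58%


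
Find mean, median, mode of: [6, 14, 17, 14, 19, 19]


Sorted: [6, 14, 14, 17, 19, 19]
Mean = 89/6
Median = 31/2
Freq: {6: 1, 14: 2, 17: 1, 19: 2}
Mode: [14, 19]

Mean=89/6, Median=31/2, Mode=[14, 19]


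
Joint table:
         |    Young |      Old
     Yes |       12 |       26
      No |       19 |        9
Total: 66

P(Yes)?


P(Yes) = (12+26)/66 = 38/66 = 19/33

P(Yes) = 19/33 ≈ 57.58%


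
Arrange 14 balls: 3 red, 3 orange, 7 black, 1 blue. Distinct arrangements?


14!/(3!×3!×7!×1!) = 480480

480480


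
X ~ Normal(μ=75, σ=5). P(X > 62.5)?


z = (62.5-75)/5 = -2.5
P(X > 62.5) = 1 - P(Z ≤ -2.5) = 1 - 0.0062 = 0.9938

P(X > 62.5) ≈ 0.9938


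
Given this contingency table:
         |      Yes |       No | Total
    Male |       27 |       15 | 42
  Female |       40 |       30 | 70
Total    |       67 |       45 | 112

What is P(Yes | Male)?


P(Yes | Male) = 27/(27+15) = 27/42 = 9/14

P(Yes|Male) = 9/14 ≈ 64.29%


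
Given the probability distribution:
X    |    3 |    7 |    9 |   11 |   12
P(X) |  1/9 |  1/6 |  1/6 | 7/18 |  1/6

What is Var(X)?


E[X] = 167/18
E[X²] = 1687/18
Var(X) = E[X²] - (E[X])² = 1687/18 - 27889/324 = 2477/324

Var(X) = 2477/324 ≈ 7.6451


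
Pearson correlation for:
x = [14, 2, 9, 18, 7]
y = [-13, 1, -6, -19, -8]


n=5, Σx=50, Σy=-45, Σxy=-632, Σx²=654, Σy²=631
r = (5×(-632) - 50×(-45))/√((5×654 - 50²)(5×631 - (-45)²))
= -910/√(770×1130) = -910/√870100 ≈ -910/932.7915 ≈ -0.9756

r ≈ -0.9756


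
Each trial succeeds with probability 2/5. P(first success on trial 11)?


Geometric: P(X=11) = (1-p)^(k-1)×p = (3/5)^10×2/5 = 118098/48828125

P(X=11) = 118098/48828125 ≈ 0.24%


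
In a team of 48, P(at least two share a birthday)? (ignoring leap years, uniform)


P(all different) = Π(365-i)/365 for i=0..47
= 0.039402
P(match) = 1 - 0.039402 = 0.960598

P ≈ 0.9606 ≈ 96.06%


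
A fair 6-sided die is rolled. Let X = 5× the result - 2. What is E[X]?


E[die] = (1+6)/2 = 7/2
E[X] = 5×7/2 - 2 = 31/2

E[X] = 31/2


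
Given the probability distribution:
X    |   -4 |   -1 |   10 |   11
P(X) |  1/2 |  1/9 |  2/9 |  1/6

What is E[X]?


E[X] = Σ x·P(X=x)
= (-4)×(1/2) + (-1)×(1/9) + (10)×(2/9) + (11)×(1/6)
= 35/18

E[X] = 35/18


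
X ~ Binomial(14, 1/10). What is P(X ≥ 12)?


P(X ≥ 12) = Σ P(X=i) for i=12..14
P(X=12) = 7371/100000000000000
P(X=13) = 63/50000000000000
P(X=14) = 1/100000000000000
Sum = 3749/50000000000000

P(X ≥ 12) = 3749/50000000000000 ≈ 0.00%


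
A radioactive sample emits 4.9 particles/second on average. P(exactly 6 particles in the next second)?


Poisson(λ=4.9): P(X=6) = e^(-λ)×λ^k/k!
= e^(-4.9) × 4.9^6 / 6!
≈ 0.007446583071 × 13841.287201 / 720 ≈ 0.143153

P(X=6) ≈ 0.143153 ≈ 14.32%


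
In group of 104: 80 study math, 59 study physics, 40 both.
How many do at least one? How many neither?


|A∪B| = 80+59-40 = 99
Neither = 104-99 = 5

At least one: 99; Neither: 5


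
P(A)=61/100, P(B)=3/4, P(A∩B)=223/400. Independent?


P(A)×P(B) = 183/400
P(A∩B) = 223/400
Not equal → NOT independent

No, not independent


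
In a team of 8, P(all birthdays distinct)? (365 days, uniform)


P(all different) = Π(365-i)/365 for i=0..7
= (365/365)×(364/365)×...×(358/365)
= 0.925665

P ≈ 0.9257 ≈ 92.57%


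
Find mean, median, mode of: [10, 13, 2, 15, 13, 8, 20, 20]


Sorted: [2, 8, 10, 13, 13, 15, 20, 20]
Mean = 101/8
Median = 13
Freq: {10: 1, 13: 2, 2: 1, 15: 1, 8: 1, 20: 2}
Mode: [13, 20]

Mean=101/8, Median=13, Mode=[13, 20]


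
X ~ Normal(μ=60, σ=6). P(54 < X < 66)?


z₁=(54-60)/6=-1.0, z₂=(66-60)/6=1.0
P = Φ(1.0) - Φ(-1.0) = 0.841345 - 0.158655 = 0.682690 ≈ 0.6827

P(54 < X < 66) ≈ 0.6827


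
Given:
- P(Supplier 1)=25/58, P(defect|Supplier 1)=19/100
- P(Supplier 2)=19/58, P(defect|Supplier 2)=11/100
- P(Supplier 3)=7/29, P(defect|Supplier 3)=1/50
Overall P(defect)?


P(B) = Σ P(B|Aᵢ)×P(Aᵢ)
  19/100×25/58 = 19/232
  11/100×19/58 = 209/5800
  1/50×7/29 = 7/1450
Sum = 89/725

P(defect) = 89/725 ≈ 12.28%


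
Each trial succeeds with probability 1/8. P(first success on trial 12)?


Geometric: P(X=12) = (1-p)^(k-1)×p = (7/8)^11×1/8 = 1977326743/68719476736

P(X=12) = 1977326743/68719476736 ≈ 2.88%


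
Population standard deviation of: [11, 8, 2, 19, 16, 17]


Mean = 73/6
  (11-73/6)²=49/36
  (8-73/6)²=625/36
  (2-73/6)²=3721/36
  (19-73/6)²=1681/36
  (16-73/6)²=529/36
  (17-73/6)²=841/36
Σ(x-μ)² = 1241/6
σ² = (1241/6)/6 = 1241/36

σ = √(1241/36) ≈ 5.8713


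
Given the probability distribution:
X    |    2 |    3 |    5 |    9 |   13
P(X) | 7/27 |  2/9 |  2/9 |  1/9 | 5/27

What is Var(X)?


E[X] = 154/27
E[X²] = 440/9
Var(X) = E[X²] - (E[X])² = 440/9 - 23716/729 = 11924/729

Var(X) = 11924/729 ≈ 16.3567


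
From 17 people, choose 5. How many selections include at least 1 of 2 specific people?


Complement: C(17,5) - C(15,5) = 6188 - 3003 = 3185

3185


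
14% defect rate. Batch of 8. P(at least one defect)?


P(all good) = (43/50)^8 = 11688200277601/39062500000000
P(≥1 defect) = 27374299722399/39062500000000

P = 27374299722399/39062500000000 ≈ 70.08%


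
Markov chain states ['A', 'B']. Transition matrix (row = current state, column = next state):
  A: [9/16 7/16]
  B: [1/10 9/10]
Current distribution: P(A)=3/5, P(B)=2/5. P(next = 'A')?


P(next=A) = Σᵢ P(now=i)×P(i→A)
= 3/5×9/16 + 2/5×1/10
= 27/80 + 1/25 = 151/400

P = 151/400 ≈ 0.3775


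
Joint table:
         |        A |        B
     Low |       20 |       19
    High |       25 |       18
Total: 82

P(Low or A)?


P(Low∨A) = P(Low) + P(A) - P(Low∧A)
= (39 + 45 - 20)/82 = 64/82 = 32/41

P = 32/41 ≈ 78.05%


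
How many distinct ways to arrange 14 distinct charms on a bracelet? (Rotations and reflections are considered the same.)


Free circular arrangements: rotations and reflections both identified.
(n-1)!/2 = 13!/2 = 6227020800/2 = 3113510400

3113510400


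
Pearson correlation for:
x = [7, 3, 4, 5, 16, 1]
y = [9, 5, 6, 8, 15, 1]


n=6, Σx=36, Σy=44, Σxy=383, Σx²=356, Σy²=432
r = (6×383 - 36×44)/√((6×356 - 36²)(6×432 - 44²))
= 714/√(840×656) = 714/√551040 ≈ 714/742.3207 ≈ 0.9618

r ≈ 0.9618


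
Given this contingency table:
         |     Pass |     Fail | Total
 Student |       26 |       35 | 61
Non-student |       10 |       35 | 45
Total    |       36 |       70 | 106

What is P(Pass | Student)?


P(Pass | Student) = 26/(26+35) = 26/61

P(Pass|Student) = 26/61 ≈ 42.62%


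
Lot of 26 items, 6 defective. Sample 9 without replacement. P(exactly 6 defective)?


Hypergeometric: C(6,6)×C(20,3)/C(26,9)
= 1×1140/3124550 = 6/16445

P(X=6) = 6/16445 ≈ 0.04%


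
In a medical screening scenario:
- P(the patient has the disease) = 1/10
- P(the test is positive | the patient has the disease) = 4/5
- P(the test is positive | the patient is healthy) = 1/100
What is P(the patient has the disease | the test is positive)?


Using Bayes' theorem:
P(A|B) = P(B|A)·P(A) / P(B)

P(the test is positive) = 4/5 × 1/10 + 1/100 × 9/10
= 2/25 + 9/1000 = 89/1000

P(the patient has the disease|the test is positive) = (2/25) / (89/1000) = 80/89

P(the patient has the disease|the test is positive) = 80/89 ≈ 89.89%


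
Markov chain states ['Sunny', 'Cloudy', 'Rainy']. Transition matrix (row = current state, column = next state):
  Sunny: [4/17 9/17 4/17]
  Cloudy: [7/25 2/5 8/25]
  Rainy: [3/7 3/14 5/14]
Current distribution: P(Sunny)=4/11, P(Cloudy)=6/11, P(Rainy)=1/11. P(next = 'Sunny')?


P(next=Sunny) = Σᵢ P(now=i)×P(i→Sunny)
= 4/11×4/17 + 6/11×7/25 + 1/11×3/7
= 16/187 + 42/275 + 3/77 = 9073/32725

P = 9073/32725 ≈ 0.2772


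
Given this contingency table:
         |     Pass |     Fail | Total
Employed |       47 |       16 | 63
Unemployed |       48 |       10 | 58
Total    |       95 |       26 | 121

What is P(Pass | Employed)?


P(Pass | Employed) = 47/(47+16) = 47/63

P(Pass|Employed) = 47/63 ≈ 74.60%


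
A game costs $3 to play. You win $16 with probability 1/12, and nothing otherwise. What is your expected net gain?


E[gain] = (16-3)×1/12 + (-3)×11/12
= 13/12 - 11/4 = -5/3

Expected net gain = $-5/3 ≈ $-1.67


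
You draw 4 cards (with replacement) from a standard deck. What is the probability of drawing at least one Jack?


P(not a Jack) = 48/52 = 12/13
P(none in 4 draws) = (12/13)^4 = 20736/28561
P(≥1 Jack) = 1 - 20736/28561 = 7825/28561

P = 7825/28561 ≈ 27.40%


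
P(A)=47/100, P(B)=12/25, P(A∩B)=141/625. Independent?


P(A)×P(B) = 141/625
P(A∩B) = 141/625
Equal ✓ → Independent

Yes, independent


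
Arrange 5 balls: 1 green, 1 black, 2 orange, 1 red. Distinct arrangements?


5!/(1!×1!×2!×1!) = 60

60


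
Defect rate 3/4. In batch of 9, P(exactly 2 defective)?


Binomial: P(X=2) = C(9,2)×p^2×(1-p)^7
= 36 × 9/16 × 1/16384 = 81/65536

P(X=2) = 81/65536 ≈ 0.12%


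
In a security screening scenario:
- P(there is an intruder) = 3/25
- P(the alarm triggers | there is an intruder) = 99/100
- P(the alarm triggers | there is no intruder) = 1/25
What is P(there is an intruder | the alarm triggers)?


Using Bayes' theorem:
P(A|B) = P(B|A)·P(A) / P(B)

P(the alarm triggers) = 99/100 × 3/25 + 1/25 × 22/25
= 297/2500 + 22/625 = 77/500

P(there is an intruder|the alarm triggers) = (297/2500) / (77/500) = 27/35

P(there is an intruder|the alarm triggers) = 27/35 ≈ 77.14%


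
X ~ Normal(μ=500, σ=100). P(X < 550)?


z = (550-500)/100 = 0.5
P(Z < 0.5) = 0.6915

P(X < 550) ≈ 0.6915


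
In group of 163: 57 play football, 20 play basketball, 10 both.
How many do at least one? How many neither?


|A∪B| = 57+20-10 = 67
Neither = 163-67 = 96

At least one: 67; Neither: 96


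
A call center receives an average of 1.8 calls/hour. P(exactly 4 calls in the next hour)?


Poisson(λ=1.8): P(X=4) = e^(-λ)×λ^k/k!
= e^(-1.8) × 1.8^4 / 4!
≈ 0.1652988882 × 10.4976 / 24 ≈ 0.072302

P(X=4) ≈ 0.072302 ≈ 7.23%


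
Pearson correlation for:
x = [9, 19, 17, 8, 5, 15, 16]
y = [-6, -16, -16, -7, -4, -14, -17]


n=7, Σx=89, Σy=-80, Σxy=-1188, Σx²=1301, Σy²=1098
r = (7×(-1188) - 89×(-80))/√((7×1301 - 89²)(7×1098 - (-80)²))
= -1196/√(1186×1286) = -1196/√1525196 ≈ -1196/1234.9883 ≈ -0.9684

r ≈ -0.9684


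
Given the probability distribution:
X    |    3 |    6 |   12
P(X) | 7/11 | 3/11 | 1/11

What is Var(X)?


E[X] = 51/11
E[X²] = 315/11
Var(X) = E[X²] - (E[X])² = 315/11 - 2601/121 = 864/121

Var(X) = 864/121 ≈ 7.1405


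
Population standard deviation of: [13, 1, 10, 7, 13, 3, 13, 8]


Mean = 68/8 = 17/2
  (13-17/2)²=81/4
  (1-17/2)²=225/4
  (10-17/2)²=9/4
  (7-17/2)²=9/4
  (13-17/2)²=81/4
  (3-17/2)²=121/4
  (13-17/2)²=81/4
  (8-17/2)²=1/4
Σ(x-μ)² = 152
σ² = 152/8 = 19

σ = √(19) ≈ 4.3589


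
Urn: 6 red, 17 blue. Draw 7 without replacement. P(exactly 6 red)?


Hypergeometric: C(6,6)×C(17,1)/C(23,7)
= 1×17/245157 = 1/14421

P(X=6) = 1/14421 ≈ 0.01%


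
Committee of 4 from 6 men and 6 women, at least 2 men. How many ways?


Count by #men:
  2M,2W: C(6,2)×C(6,2)=225
  3M,1W: C(6,3)×C(6,1)=120
  4M,0W: C(6,4)×C(6,0)=15
Total = 360

360


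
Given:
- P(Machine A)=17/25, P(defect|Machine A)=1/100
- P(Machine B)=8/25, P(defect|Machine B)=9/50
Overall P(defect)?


P(B) = Σ P(B|Aᵢ)×P(Aᵢ)
  1/100×17/25 = 17/2500
  9/50×8/25 = 36/625
Sum = 161/2500

P(defect) = 161/2500 ≈ 6.44%


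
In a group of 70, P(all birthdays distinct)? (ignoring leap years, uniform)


P(all different) = Π(365-i)/365 for i=0..69
= (365/365)×(364/365)×...×(296/365)
= 0.000840

P ≈ 0.0008 ≈ 0.08%


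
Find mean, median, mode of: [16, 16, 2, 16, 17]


Sorted: [2, 16, 16, 16, 17]
Mean = 67/5
Median = 16
Freq: {16: 3, 2: 1, 17: 1}
Mode: [16]

Mean=67/5, Median=16, Mode=16


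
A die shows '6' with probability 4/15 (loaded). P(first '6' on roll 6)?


Geometric: P(X=6) = (1-p)^(k-1)×p = (11/15)^5×4/15 = 644204/11390625

P(X=6) = 644204/11390625 ≈ 5.66%


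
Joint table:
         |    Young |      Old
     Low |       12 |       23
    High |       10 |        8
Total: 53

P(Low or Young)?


P(Low∨Young) = P(Low) + P(Young) - P(Low∧Young)
= (35 + 22 - 12)/53 = 45/53

P = 45/53 ≈ 84.91%


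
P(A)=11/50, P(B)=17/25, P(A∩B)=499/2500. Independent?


P(A)×P(B) = 187/1250
P(A∩B) = 499/2500
Not equal → NOT independent

No, not independent


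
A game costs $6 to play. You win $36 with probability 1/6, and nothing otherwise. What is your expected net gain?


E[gain] = (36-6)×1/6 + (-6)×5/6
= 5 - 5 = 0

Expected net gain = $0 ≈ $0.00


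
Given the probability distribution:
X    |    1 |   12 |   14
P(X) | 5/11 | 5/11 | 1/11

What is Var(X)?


E[X] = 79/11
E[X²] = 921/11
Var(X) = E[X²] - (E[X])² = 921/11 - 6241/121 = 3890/121

Var(X) = 3890/121 ≈ 32.1488


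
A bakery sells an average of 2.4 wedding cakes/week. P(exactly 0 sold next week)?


Poisson(λ=2.4): P(X=0) = e^(-λ)×λ^k/k!
= e^(-2.4) × 2.4^0 / 0!
≈ 0.09071795329 × 1 / 1 ≈ 0.090718

P(X=0) ≈ 0.090718 ≈ 9.07%


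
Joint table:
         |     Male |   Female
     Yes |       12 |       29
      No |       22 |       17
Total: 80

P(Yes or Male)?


P(Yes∨Male) = P(Yes) + P(Male) - P(Yes∧Male)
= (41 + 34 - 12)/80 = 63/80

P = 63/80 ≈ 78.75%


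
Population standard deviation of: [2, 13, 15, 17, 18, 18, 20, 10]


Mean = 113/8
  (2-113/8)²=9409/64
  (13-113/8)²=81/64
  (15-113/8)²=49/64
  (17-113/8)²=529/64
  (18-113/8)²=961/64
  (18-113/8)²=961/64
  (20-113/8)²=2209/64
  (10-113/8)²=1089/64
Σ(x-μ)² = 1911/8
σ² = (1911/8)/8 = 1911/64

σ = √(1911/64) ≈ 5.4644


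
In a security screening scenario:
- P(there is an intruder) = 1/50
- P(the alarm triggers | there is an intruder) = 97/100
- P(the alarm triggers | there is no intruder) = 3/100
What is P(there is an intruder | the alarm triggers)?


Using Bayes' theorem:
P(A|B) = P(B|A)·P(A) / P(B)

P(the alarm triggers) = 97/100 × 1/50 + 3/100 × 49/50
= 97/5000 + 147/5000 = 61/1250

P(there is an intruder|the alarm triggers) = (97/5000) / (61/1250) = 97/244

P(there is an intruder|the alarm triggers) = 97/244 ≈ 39.75%


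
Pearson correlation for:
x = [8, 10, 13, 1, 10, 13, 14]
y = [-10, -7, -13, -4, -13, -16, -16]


n=7, Σx=69, Σy=-79, Σxy=-885, Σx²=799, Σy²=1015
r = (7×(-885) - 69×(-79))/√((7×799 - 69²)(7×1015 - (-79)²))
= -744/√(832×864) = -744/√718848 ≈ -744/847.8490 ≈ -0.8775

r ≈ -0.8775


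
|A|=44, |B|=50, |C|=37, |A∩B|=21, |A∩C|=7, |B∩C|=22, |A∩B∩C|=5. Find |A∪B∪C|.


|A∪B∪C| = 44+50+37-21-7-22+5 = 86

|A∪B∪C| = 86


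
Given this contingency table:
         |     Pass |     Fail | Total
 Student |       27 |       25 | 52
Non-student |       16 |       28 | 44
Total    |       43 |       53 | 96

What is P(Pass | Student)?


P(Pass | Student) = 27/(27+25) = 27/52

P(Pass|Student) = 27/52 ≈ 51.92%


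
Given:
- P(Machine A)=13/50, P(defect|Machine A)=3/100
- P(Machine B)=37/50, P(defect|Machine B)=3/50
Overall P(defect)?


P(B) = Σ P(B|Aᵢ)×P(Aᵢ)
  3/100×13/50 = 39/5000
  3/50×37/50 = 111/2500
Sum = 261/5000

P(defect) = 261/5000 ≈ 5.22%


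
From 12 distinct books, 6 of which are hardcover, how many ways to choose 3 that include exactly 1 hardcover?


Choose 1 of the 6 hardcovers and 2 of the other 6 books:
C(6,1)×C(6,2) = 6×15 = 90

90


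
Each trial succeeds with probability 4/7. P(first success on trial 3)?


Geometric: P(X=3) = (1-p)^(k-1)×p = (3/7)^2×4/7 = 36/343

P(X=3) = 36/343 ≈ 10.50%


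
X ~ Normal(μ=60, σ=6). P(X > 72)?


z = (72-60)/6 = 2.0
P(X > 72) = 1 - P(Z ≤ 2.0) = 1 - 0.9772 = 0.0228

P(X > 72) ≈ 0.0228


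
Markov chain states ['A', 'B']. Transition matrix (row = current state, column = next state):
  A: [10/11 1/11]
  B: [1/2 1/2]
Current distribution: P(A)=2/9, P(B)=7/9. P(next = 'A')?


P(next=A) = Σᵢ P(now=i)×P(i→A)
= 2/9×10/11 + 7/9×1/2
= 20/99 + 7/18 = 13/22

P = 13/22 ≈ 0.5909


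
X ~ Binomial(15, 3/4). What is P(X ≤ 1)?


P(X ≤ 1) = Σ P(X=i) for i=0..1
P(X=0) = 1/1073741824
P(X=1) = 45/1073741824
Sum = 23/536870912

P(X ≤ 1) = 23/536870912 ≈ 0.00%


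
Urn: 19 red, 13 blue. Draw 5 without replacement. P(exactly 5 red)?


Hypergeometric: C(19,5)×C(13,0)/C(32,5)
= 11628×1/201376 = 2907/50344

P(X=5) = 2907/50344 ≈ 5.77%


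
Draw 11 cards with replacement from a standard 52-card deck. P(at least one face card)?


P(not a face card) = 40/52 = 10/13
P(none in 11 draws) = (10/13)^11 = 100000000000/1792160394037
P(≥1 face card) = 1 - 100000000000/1792160394037 = 1692160394037/1792160394037

P = 1692160394037/1792160394037 ≈ 94.42%


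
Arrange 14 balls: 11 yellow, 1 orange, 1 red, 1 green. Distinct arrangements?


14!/(11!×1!×1!×1!) = 2184

2184


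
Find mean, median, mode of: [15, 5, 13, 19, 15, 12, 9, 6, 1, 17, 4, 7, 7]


Sorted: [1, 4, 5, 6, 7, 7, 9, 12, 13, 15, 15, 17, 19]
Mean = 130/13 = 10
Median = 9
Freq: {15: 2, 5: 1, 13: 1, 19: 1, 12: 1, 9: 1, 6: 1, 1: 1, 17: 1, 4: 1, 7: 2}
Mode: [7, 15]

Mean=10, Median=9, Mode=[7, 15]


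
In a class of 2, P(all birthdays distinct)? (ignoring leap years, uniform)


P(all different) = Π(365-i)/365 for i=0..1
= (365/365)×(364/365)×...×(364/365)
= 0.997260

P ≈ 0.9973 ≈ 99.73%


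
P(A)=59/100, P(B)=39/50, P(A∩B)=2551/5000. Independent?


P(A)×P(B) = 2301/5000
P(A∩B) = 2551/5000
Not equal → NOT independent

No, not independent


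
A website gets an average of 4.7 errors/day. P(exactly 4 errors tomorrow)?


Poisson(λ=4.7): P(X=4) = e^(-λ)×λ^k/k!
= e^(-4.7) × 4.7^4 / 4!
≈ 0.009095277102 × 487.9681 / 24 ≈ 0.184925

P(X=4) ≈ 0.184925 ≈ 18.49%


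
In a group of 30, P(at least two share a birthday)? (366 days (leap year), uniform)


P(all different) = Π(366-i)/366 for i=0..29
= 0.294697
P(match) = 1 - 0.294697 = 0.705303

P ≈ 0.7053 ≈ 70.53%


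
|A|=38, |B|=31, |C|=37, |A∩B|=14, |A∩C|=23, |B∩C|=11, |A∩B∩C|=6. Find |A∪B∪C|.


|A∪B∪C| = 38+31+37-14-23-11+6 = 64

|A∪B∪C| = 64


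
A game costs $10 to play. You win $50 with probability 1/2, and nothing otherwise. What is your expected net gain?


E[gain] = (50-10)×1/2 + (-10)×1/2
= 20 - 5 = 15

Expected net gain = $15 ≈ $15.00


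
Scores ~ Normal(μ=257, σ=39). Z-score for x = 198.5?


z = (x - μ)/σ = (198.5 - 257)/39 = -1.5

z = -1.5


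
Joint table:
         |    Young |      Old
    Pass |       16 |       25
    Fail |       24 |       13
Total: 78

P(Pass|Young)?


P(Pass|Young) = 16/(16+24) = 16/40 = 2/5

P = 2/5 ≈ 40.00%


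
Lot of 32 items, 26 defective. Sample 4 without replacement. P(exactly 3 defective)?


Hypergeometric: C(26,3)×C(6,1)/C(32,4)
= 2600×6/35960 = 390/899

P(X=3) = 390/899 ≈ 43.38%


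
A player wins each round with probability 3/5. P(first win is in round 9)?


Geometric: P(X=9) = (1-p)^(k-1)×p = (2/5)^8×3/5 = 768/1953125

P(X=9) = 768/1953125 ≈ 0.04%


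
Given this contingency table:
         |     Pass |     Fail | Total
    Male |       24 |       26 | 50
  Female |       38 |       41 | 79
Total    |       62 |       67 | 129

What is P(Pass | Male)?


P(Pass | Male) = 24/(24+26) = 24/50 = 12/25

P(Pass|Male) = 12/25 ≈ 48.00%


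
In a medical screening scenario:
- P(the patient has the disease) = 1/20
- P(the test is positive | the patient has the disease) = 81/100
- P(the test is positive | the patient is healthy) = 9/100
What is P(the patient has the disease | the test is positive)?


Using Bayes' theorem:
P(A|B) = P(B|A)·P(A) / P(B)

P(the test is positive) = 81/100 × 1/20 + 9/100 × 19/20
= 81/2000 + 171/2000 = 63/500

P(the patient has the disease|the test is positive) = (81/2000) / (63/500) = 9/28

P(the patient has the disease|the test is positive) = 9/28 ≈ 32.14%


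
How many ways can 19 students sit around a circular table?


Circular arrangements of 19 distinct objects: fix one position to break rotational symmetry.
(n-1)! = 18! = 6402373705728000

6402373705728000


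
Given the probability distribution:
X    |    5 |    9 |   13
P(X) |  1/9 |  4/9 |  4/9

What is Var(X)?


E[X] = 31/3
E[X²] = 1025/9
Var(X) = E[X²] - (E[X])² = 1025/9 - 961/9 = 64/9

Var(X) = 64/9 ≈ 7.1111


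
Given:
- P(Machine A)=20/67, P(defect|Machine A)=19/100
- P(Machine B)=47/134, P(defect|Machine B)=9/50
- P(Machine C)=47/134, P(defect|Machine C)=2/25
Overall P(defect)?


P(B) = Σ P(B|Aᵢ)×P(Aᵢ)
  19/100×20/67 = 19/335
  9/50×47/134 = 423/6700
  2/25×47/134 = 47/1675
Sum = 991/6700

P(defect) = 991/6700 ≈ 14.79%


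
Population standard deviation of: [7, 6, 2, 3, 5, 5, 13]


Mean = 41/7
  (7-41/7)²=64/49
  (6-41/7)²=1/49
  (2-41/7)²=729/49
  (3-41/7)²=400/49
  (5-41/7)²=36/49
  (5-41/7)²=36/49
  (13-41/7)²=2500/49
Σ(x-μ)² = 538/7
σ² = (538/7)/7 = 538/49

σ = √(538/49) ≈ 3.3135


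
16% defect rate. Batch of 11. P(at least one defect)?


P(all good) = (21/25)^11 = 350277500542221/2384185791015625
P(≥1 defect) = 2033908290473404/2384185791015625

P = 2033908290473404/2384185791015625 ≈ 85.31%


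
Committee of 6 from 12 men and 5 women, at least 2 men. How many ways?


Count by #men:
  2M,4W: C(12,2)×C(5,4)=330
  3M,3W: C(12,3)×C(5,3)=2200
  4M,2W: C(12,4)×C(5,2)=4950
  5M,1W: C(12,5)×C(5,1)=3960
  6M,0W: C(12,6)×C(5,0)=924
Total = 12364

12364


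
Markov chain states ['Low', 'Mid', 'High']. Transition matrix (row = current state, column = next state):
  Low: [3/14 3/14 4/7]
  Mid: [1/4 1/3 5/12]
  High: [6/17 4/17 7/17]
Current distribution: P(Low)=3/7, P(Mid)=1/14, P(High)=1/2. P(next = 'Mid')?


P(next=Mid) = Σᵢ P(now=i)×P(i→Mid)
= 3/7×3/14 + 1/14×1/3 + 1/2×4/17
= 9/98 + 1/42 + 2/17 = 583/2499

P = 583/2499 ≈ 0.2333


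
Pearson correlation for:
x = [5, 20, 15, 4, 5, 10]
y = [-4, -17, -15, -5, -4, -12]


n=6, Σx=59, Σy=-57, Σxy=-745, Σx²=791, Σy²=715
r = (6×(-745) - 59×(-57))/√((6×791 - 59²)(6×715 - (-57)²))
= -1107/√(1265×1041) = -1107/√1316865 ≈ -1107/1147.5474 ≈ -0.9647

r ≈ -0.9647


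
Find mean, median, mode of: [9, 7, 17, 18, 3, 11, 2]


Sorted: [2, 3, 7, 9, 11, 17, 18]
Mean = 67/7
Median = 9
Freq: {9: 1, 7: 1, 17: 1, 18: 1, 3: 1, 11: 1, 2: 1}
Mode: No mode

Mean=67/7, Median=9, Mode=No mode


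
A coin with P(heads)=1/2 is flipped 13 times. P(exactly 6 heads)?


Binomial: P(X=6) = C(13,6)×p^6×(1-p)^7
= 1716 × 1/64 × 1/128 = 429/2048

P(X=6) = 429/2048 ≈ 20.95%


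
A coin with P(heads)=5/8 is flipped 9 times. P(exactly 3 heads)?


Binomial: P(X=3) = C(9,3)×p^3×(1-p)^6
= 84 × 125/512 × 729/262144 = 1913625/33554432

P(X=3) = 1913625/33554432 ≈ 5.70%


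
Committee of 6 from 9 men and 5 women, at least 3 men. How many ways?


Count by #men:
  3M,3W: C(9,3)×C(5,3)=840
  4M,2W: C(9,4)×C(5,2)=1260
  5M,1W: C(9,5)×C(5,1)=630
  6M,0W: C(9,6)×C(5,0)=84
Total = 2814

2814


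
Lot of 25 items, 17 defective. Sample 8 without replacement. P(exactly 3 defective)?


Hypergeometric: C(17,3)×C(8,5)/C(25,8)
= 680×56/1081575 = 7616/216315

P(X=3) = 7616/216315 ≈ 3.52%


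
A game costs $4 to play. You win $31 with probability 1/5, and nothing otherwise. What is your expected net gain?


E[gain] = (31-4)×1/5 + (-4)×4/5
= 27/5 - 16/5 = 11/5

Expected net gain = $11/5 ≈ $2.20


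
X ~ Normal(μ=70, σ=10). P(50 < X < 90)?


z₁=(50-70)/10=-2.0, z₂=(90-70)/10=2.0
P = Φ(2.0) - Φ(-2.0) = 0.977250 - 0.022750 = 0.954500 ≈ 0.9545

P(50 < X < 90) ≈ 0.9545


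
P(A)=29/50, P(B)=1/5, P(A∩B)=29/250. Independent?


P(A)×P(B) = 29/250
P(A∩B) = 29/250
Equal ✓ → Independent

Yes, independent


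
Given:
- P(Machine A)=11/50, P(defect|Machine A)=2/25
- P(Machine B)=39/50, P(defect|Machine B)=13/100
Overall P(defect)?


P(B) = Σ P(B|Aᵢ)×P(Aᵢ)
  2/25×11/50 = 11/625
  13/100×39/50 = 507/5000
Sum = 119/1000

P(defect) = 119/1000 ≈ 11.90%


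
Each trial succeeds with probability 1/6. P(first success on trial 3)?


Geometric: P(X=3) = (1-p)^(k-1)×p = (5/6)^2×1/6 = 25/216

P(X=3) = 25/216 ≈ 11.57%


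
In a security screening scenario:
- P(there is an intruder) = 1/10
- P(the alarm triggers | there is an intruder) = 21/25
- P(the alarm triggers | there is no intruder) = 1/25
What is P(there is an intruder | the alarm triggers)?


Using Bayes' theorem:
P(A|B) = P(B|A)·P(A) / P(B)

P(the alarm triggers) = 21/25 × 1/10 + 1/25 × 9/10
= 21/250 + 9/250 = 3/25

P(there is an intruder|the alarm triggers) = (21/250) / (3/25) = 7/10

P(there is an intruder|the alarm triggers) = 7/10 ≈ 70.00%


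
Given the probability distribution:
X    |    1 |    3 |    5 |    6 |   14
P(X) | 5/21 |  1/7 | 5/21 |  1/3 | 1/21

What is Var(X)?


E[X] = 95/21
E[X²] = 605/21
Var(X) = E[X²] - (E[X])² = 605/21 - 9025/441 = 3680/441

Var(X) = 3680/441 ≈ 8.3447


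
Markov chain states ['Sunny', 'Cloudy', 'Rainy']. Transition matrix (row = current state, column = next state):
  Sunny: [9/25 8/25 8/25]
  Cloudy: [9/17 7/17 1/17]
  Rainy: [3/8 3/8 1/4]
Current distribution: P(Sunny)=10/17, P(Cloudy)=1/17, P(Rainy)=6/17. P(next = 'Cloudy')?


P(next=Cloudy) = Σᵢ P(now=i)×P(i→Cloudy)
= 10/17×8/25 + 1/17×7/17 + 6/17×3/8
= 16/85 + 7/289 + 9/68 = 1993/5780

P = 1993/5780 ≈ 0.3448


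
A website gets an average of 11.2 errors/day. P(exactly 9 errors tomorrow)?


Poisson(λ=11.2): P(X=9) = e^(-λ)×λ^k/k!
= e^(-11.2) × 11.2^9 / 9!
≈ 1.367419607e-05 × 2773078757.45 / 362880 ≈ 0.104496

P(X=9) ≈ 0.104496 ≈ 10.45%


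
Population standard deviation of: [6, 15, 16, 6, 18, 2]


Mean = 63/6 = 21/2
  (6-21/2)²=81/4
  (15-21/2)²=81/4
  (16-21/2)²=121/4
  (6-21/2)²=81/4
  (18-21/2)²=225/4
  (2-21/2)²=289/4
Σ(x-μ)² = 439/2
σ² = (439/2)/6 = 439/12

σ = √(439/12) ≈ 6.0484


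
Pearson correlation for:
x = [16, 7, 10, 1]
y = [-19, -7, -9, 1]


n=4, Σx=34, Σy=-34, Σxy=-442, Σx²=406, Σy²=492
r = (4×(-442) - 34×(-34))/√((4×406 - 34²)(4×492 - (-34)²))
= -612/√(468×812) = -612/√380016 ≈ -612/616.4544 ≈ -0.9928

r ≈ -0.9928


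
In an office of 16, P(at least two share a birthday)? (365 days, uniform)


P(all different) = Π(365-i)/365 for i=0..15
= 0.716396
P(match) = 1 - 0.716396 = 0.283604

P ≈ 0.2836 ≈ 28.36%


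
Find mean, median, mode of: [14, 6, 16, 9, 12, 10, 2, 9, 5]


Sorted: [2, 5, 6, 9, 9, 10, 12, 14, 16]
Mean = 83/9
Median = 9
Freq: {14: 1, 6: 1, 16: 1, 9: 2, 12: 1, 10: 1, 2: 1, 5: 1}
Mode: [9]

Mean=83/9, Median=9, Mode=9


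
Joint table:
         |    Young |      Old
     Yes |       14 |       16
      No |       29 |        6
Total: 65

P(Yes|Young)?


P(Yes|Young) = 14/(14+29) = 14/43

P = 14/43 ≈ 32.56%


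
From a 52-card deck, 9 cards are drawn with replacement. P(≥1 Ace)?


P(not a Ace) = 48/52 = 12/13
P(none in 9 draws) = (12/13)^9 = 5159780352/10604499373
P(≥1 Ace) = 1 - 5159780352/10604499373 = 5444719021/10604499373

P = 5444719021/10604499373 ≈ 51.34%


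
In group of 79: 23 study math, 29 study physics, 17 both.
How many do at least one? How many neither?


|A∪B| = 23+29-17 = 35
Neither = 79-35 = 44

At least one: 35; Neither: 44


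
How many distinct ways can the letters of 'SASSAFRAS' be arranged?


Letters: 9, freq: {'S': 4, 'A': 3, 'F': 1, 'R': 1}
9!/(4!×3!×1!×1!) = 362880/144 = 2520

2520


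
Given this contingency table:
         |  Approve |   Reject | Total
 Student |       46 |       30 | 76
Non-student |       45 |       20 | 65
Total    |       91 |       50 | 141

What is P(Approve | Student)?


P(Approve | Student) = 46/(46+30) = 46/76 = 23/38

P(Approve|Student) = 23/38 ≈ 60.53%


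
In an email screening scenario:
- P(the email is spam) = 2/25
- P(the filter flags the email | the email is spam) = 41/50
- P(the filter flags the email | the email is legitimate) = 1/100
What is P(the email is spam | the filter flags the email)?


Using Bayes' theorem:
P(A|B) = P(B|A)·P(A) / P(B)

P(the filter flags the email) = 41/50 × 2/25 + 1/100 × 23/25
= 41/625 + 23/2500 = 187/2500

P(the email is spam|the filter flags the email) = (41/625) / (187/2500) = 164/187

P(the email is spam|the filter flags the email) = 164/187 ≈ 87.70%


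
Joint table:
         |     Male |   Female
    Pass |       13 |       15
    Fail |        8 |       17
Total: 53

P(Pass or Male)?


P(Pass∨Male) = P(Pass) + P(Male) - P(Pass∧Male)
= (28 + 21 - 13)/53 = 36/53

P = 36/53 ≈ 67.92%


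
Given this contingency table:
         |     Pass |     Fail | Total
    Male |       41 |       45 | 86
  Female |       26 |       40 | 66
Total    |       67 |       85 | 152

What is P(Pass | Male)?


P(Pass | Male) = 41/(41+45) = 41/86

P(Pass|Male) = 41/86 ≈ 47.67%


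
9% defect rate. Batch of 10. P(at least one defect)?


P(all good) = (91/100)^10 = 38941611811810745401/100000000000000000000
P(≥1 defect) = 61058388188189254599/100000000000000000000

P = 61058388188189254599/100000000000000000000 ≈ 61.06%


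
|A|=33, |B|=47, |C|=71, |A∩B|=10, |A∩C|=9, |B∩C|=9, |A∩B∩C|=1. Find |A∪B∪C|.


|A∪B∪C| = 33+47+71-10-9-9+1 = 124

|A∪B∪C| = 124


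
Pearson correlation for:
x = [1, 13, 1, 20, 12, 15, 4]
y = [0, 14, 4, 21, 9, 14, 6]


n=7, Σx=66, Σy=68, Σxy=948, Σx²=956, Σy²=966
r = (7×948 - 66×68)/√((7×956 - 66²)(7×966 - 68²))
= 2148/√(2336×2138) = 2148/√4994368 ≈ 2148/2234.8083 ≈ 0.9612

r ≈ 0.9612


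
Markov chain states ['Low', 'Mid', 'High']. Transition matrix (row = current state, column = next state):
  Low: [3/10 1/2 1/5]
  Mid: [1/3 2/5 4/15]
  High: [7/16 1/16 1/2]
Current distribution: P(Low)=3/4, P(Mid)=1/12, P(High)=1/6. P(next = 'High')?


P(next=High) = Σᵢ P(now=i)×P(i→High)
= 3/4×1/5 + 1/12×4/15 + 1/6×1/2
= 3/20 + 1/45 + 1/12 = 23/90

P = 23/90 ≈ 0.2556


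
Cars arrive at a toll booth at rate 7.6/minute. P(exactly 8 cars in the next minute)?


Poisson(λ=7.6): P(X=8) = e^(-λ)×λ^k/k!
= e^(-7.6) × 7.6^8 / 8!
≈ 0.0005004514334 × 11130347.8745 / 40320 ≈ 0.138150

P(X=8) ≈ 0.138150 ≈ 13.81%


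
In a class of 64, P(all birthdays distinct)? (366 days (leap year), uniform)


P(all different) = Π(366-i)/366 for i=0..63
= (366/366)×(365/366)×...×(303/366)
= 0.002858

P ≈ 0.0029 ≈ 0.29%


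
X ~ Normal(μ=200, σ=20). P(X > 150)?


z = (150-200)/20 = -2.5
P(X > 150) = 1 - P(Z ≤ -2.5) = 1 - 0.0062 = 0.9938

P(X > 150) ≈ 0.9938


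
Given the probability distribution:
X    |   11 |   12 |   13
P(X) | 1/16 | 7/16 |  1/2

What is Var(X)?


E[X] = 199/16
E[X²] = 2481/16
Var(X) = E[X²] - (E[X])² = 2481/16 - 39601/256 = 95/256

Var(X) = 95/256 ≈ 0.3711


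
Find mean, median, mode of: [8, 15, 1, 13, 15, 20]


Sorted: [1, 8, 13, 15, 15, 20]
Mean = 72/6 = 12
Median = 14
Freq: {8: 1, 15: 2, 1: 1, 13: 1, 20: 1}
Mode: [15]

Mean=12, Median=14, Mode=15


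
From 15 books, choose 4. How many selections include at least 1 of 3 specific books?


Complement: C(15,4) - C(12,4) = 1365 - 495 = 870

870


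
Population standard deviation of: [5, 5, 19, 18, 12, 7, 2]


Mean = 68/7
  (5-68/7)²=1089/49
  (5-68/7)²=1089/49
  (19-68/7)²=4225/49
  (18-68/7)²=3364/49
  (12-68/7)²=256/49
  (7-68/7)²=361/49
  (2-68/7)²=2916/49
Σ(x-μ)² = 1900/7
σ² = (1900/7)/7 = 1900/49

σ = √(1900/49) ≈ 6.2270


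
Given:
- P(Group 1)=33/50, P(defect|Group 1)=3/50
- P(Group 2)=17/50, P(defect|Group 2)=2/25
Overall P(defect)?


P(B) = Σ P(B|Aᵢ)×P(Aᵢ)
  3/50×33/50 = 99/2500
  2/25×17/50 = 17/625
Sum = 167/2500

P(defect) = 167/2500 ≈ 6.68%


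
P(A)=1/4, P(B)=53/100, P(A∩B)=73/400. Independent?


P(A)×P(B) = 53/400
P(A∩B) = 73/400
Not equal → NOT independent

No, not independent


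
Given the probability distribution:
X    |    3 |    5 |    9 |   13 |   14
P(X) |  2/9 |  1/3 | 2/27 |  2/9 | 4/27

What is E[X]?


E[X] = Σ x·P(X=x)
= (3)×(2/9) + (5)×(1/3) + (9)×(2/27) + (13)×(2/9) + (14)×(4/27)
= 215/27

E[X] = 215/27


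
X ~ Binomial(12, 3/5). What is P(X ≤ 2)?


P(X ≤ 2) = Σ P(X=i) for i=0..2
P(X=0) = 4096/244140625
P(X=1) = 73728/244140625
P(X=2) = 608256/244140625
Sum = 137216/48828125

P(X ≤ 2) = 137216/48828125 ≈ 0.28%


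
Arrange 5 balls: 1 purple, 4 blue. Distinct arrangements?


5!/(1!×4!) = 5

5


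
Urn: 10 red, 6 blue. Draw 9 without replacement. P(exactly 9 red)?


Hypergeometric: C(10,9)×C(6,0)/C(16,9)
= 10×1/11440 = 1/1144

P(X=9) = 1/1144 ≈ 0.09%


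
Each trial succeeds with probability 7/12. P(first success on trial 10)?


Geometric: P(X=10) = (1-p)^(k-1)×p = (5/12)^9×7/12 = 13671875/61917364224

P(X=10) = 13671875/61917364224 ≈ 0.02%


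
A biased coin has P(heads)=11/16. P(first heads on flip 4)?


Geometric: P(X=4) = (1-p)^(k-1)×p = (5/16)^3×11/16 = 1375/65536

P(X=4) = 1375/65536 ≈ 2.10%


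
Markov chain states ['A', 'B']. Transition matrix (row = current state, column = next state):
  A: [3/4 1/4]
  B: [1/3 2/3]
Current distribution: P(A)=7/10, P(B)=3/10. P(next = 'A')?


P(next=A) = Σᵢ P(now=i)×P(i→A)
= 7/10×3/4 + 3/10×1/3
= 21/40 + 1/10 = 5/8

P = 5/8 ≈ 0.6250


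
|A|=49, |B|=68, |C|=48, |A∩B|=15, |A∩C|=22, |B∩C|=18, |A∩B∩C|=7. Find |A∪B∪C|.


|A∪B∪C| = 49+68+48-15-22-18+7 = 117

|A∪B∪C| = 117


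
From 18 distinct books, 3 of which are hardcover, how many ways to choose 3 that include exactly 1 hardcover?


Choose 1 of the 3 hardcovers and 2 of the other 15 books:
C(3,1)×C(15,2) = 3×105 = 315

315


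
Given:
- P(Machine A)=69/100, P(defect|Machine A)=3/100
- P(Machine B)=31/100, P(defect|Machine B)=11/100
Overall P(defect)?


P(B) = Σ P(B|Aᵢ)×P(Aᵢ)
  3/100×69/100 = 207/10000
  11/100×31/100 = 341/10000
Sum = 137/2500

P(defect) = 137/2500 ≈ 5.48%


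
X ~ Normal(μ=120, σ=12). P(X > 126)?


z = (126-120)/12 = 0.5
P(X > 126) = 1 - P(Z ≤ 0.5) = 1 - 0.6915 = 0.3085

P(X > 126) ≈ 0.3085


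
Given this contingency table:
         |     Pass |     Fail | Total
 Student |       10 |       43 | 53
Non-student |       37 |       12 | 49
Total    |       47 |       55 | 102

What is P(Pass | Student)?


P(Pass | Student) = 10/(10+43) = 10/53

P(Pass|Student) = 10/53 ≈ 18.87%


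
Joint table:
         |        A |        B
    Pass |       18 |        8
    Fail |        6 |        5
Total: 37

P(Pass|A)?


P(Pass|A) = 18/(18+6) = 18/24 = 3/4

P = 3/4 ≈ 75.00%


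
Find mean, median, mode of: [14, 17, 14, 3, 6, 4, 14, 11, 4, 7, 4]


Sorted: [3, 4, 4, 4, 6, 7, 11, 14, 14, 14, 17]
Mean = 98/11
Median = 7
Freq: {14: 3, 17: 1, 3: 1, 6: 1, 4: 3, 11: 1, 7: 1}
Mode: [4, 14]

Mean=98/11, Median=7, Mode=[4, 14]


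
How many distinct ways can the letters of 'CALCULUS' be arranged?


Letters: 8, freq: {'C': 2, 'A': 1, 'L': 2, 'U': 2, 'S': 1}
8!/(2!×1!×2!×2!×1!) = 40320/8 = 5040

5040


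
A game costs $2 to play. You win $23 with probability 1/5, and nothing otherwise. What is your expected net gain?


E[gain] = (23-2)×1/5 + (-2)×4/5
= 21/5 - 8/5 = 13/5

Expected net gain = $13/5 ≈ $2.60


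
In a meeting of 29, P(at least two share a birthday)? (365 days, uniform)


P(all different) = Π(365-i)/365 for i=0..28
= 0.319031
P(match) = 1 - 0.319031 = 0.680969

P ≈ 0.6810 ≈ 68.10%


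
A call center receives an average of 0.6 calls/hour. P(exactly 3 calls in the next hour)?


Poisson(λ=0.6): P(X=3) = e^(-λ)×λ^k/k!
= e^(-0.6) × 0.6^3 / 3!
≈ 0.5488116361 × 0.216 / 6 ≈ 0.019757

P(X=3) ≈ 0.019757 ≈ 1.98%


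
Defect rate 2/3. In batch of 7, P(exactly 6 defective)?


Binomial: P(X=6) = C(7,6)×p^6×(1-p)^1
= 7 × 64/729 × 1/3 = 448/2187

P(X=6) = 448/2187 ≈ 20.48%


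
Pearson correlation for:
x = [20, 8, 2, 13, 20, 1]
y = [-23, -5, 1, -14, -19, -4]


n=6, Σx=64, Σy=-64, Σxy=-1064, Σx²=1038, Σy²=1128
r = (6×(-1064) - 64×(-64))/√((6×1038 - 64²)(6×1128 - (-64)²))
= -2288/√(2132×2672) = -2288/√5696704 ≈ -2288/2386.7769 ≈ -0.9586

r ≈ -0.9586


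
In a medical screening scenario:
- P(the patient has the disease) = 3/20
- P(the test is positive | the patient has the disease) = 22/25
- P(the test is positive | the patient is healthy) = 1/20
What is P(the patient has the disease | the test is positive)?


Using Bayes' theorem:
P(A|B) = P(B|A)·P(A) / P(B)

P(the test is positive) = 22/25 × 3/20 + 1/20 × 17/20
= 33/250 + 17/400 = 349/2000

P(the patient has the disease|the test is positive) = (33/250) / (349/2000) = 264/349

P(the patient has the disease|the test is positive) = 264/349 ≈ 75.64%


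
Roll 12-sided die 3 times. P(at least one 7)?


P(no 7)^3 = (11/12)^3 = 1331/1728
P(≥1) = 1 - 1331/1728 = 397/1728

P = 397/1728 ≈ 22.97%


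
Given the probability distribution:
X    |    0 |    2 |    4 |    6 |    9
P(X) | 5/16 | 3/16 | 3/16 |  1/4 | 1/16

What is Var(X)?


E[X] = 51/16
E[X²] = 285/16
Var(X) = E[X²] - (E[X])² = 285/16 - 2601/256 = 1959/256

Var(X) = 1959/256 ≈ 7.6523


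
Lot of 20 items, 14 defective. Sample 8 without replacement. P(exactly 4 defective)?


Hypergeometric: C(14,4)×C(6,4)/C(20,8)
= 1001×15/125970 = 77/646

P(X=4) = 77/646 ≈ 11.92%


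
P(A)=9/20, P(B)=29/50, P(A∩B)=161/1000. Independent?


P(A)×P(B) = 261/1000
P(A∩B) = 161/1000
Not equal → NOT independent

No, not independent


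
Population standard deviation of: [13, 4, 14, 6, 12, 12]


Mean = 61/6
  (13-61/6)²=289/36
  (4-61/6)²=1369/36
  (14-61/6)²=529/36
  (6-61/6)²=625/36
  (12-61/6)²=121/36
  (12-61/6)²=121/36
Σ(x-μ)² = 509/6
σ² = (509/6)/6 = 509/36

σ = √(509/36) ≈ 3.7602


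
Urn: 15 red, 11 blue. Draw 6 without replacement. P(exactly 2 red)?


Hypergeometric: C(15,2)×C(11,4)/C(26,6)
= 105×330/230230 = 45/299

P(X=2) = 45/299 ≈ 15.05%


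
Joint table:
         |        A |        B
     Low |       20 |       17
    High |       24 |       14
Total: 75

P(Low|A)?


P(Low|A) = 20/(20+24) = 20/44 = 5/11

P = 5/11 ≈ 45.45%


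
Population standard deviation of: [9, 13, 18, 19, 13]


Mean = 72/5
  (9-72/5)²=729/25
  (13-72/5)²=49/25
  (18-72/5)²=324/25
  (19-72/5)²=529/25
  (13-72/5)²=49/25
Σ(x-μ)² = 336/5
σ² = (336/5)/5 = 336/25

σ = √(336/25) ≈ 3.6661


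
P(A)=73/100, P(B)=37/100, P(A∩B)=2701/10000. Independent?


P(A)×P(B) = 2701/10000
P(A∩B) = 2701/10000
Equal ✓ → Independent

Yes, independent


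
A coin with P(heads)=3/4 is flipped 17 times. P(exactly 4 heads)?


Binomial: P(X=4) = C(17,4)×p^4×(1-p)^13
= 2380 × 81/256 × 1/67108864 = 48195/4294967296

P(X=4) = 48195/4294967296 ≈ 0.00%


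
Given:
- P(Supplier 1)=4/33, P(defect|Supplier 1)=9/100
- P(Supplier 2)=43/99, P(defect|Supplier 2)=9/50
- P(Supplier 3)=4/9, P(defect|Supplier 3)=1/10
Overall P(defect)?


P(B) = Σ P(B|Aᵢ)×P(Aᵢ)
  9/100×4/33 = 3/275
  9/50×43/99 = 43/550
  1/10×4/9 = 2/45
Sum = 661/4950

P(defect) = 661/4950 ≈ 13.35%


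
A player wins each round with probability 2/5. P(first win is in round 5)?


Geometric: P(X=5) = (1-p)^(k-1)×p = (3/5)^4×2/5 = 162/3125

P(X=5) = 162/3125 ≈ 5.18%
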